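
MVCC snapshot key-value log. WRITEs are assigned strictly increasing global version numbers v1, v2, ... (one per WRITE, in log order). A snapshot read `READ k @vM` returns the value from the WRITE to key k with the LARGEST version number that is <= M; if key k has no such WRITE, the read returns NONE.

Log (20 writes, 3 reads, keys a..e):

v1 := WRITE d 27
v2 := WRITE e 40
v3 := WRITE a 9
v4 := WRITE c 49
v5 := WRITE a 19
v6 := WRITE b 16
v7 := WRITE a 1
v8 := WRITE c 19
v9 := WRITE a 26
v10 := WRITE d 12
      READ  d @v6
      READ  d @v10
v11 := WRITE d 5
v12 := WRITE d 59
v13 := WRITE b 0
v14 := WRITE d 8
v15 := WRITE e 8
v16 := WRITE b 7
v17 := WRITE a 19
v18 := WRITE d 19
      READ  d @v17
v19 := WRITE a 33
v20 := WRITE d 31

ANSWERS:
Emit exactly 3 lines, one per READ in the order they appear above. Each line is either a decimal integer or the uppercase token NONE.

v1: WRITE d=27  (d history now [(1, 27)])
v2: WRITE e=40  (e history now [(2, 40)])
v3: WRITE a=9  (a history now [(3, 9)])
v4: WRITE c=49  (c history now [(4, 49)])
v5: WRITE a=19  (a history now [(3, 9), (5, 19)])
v6: WRITE b=16  (b history now [(6, 16)])
v7: WRITE a=1  (a history now [(3, 9), (5, 19), (7, 1)])
v8: WRITE c=19  (c history now [(4, 49), (8, 19)])
v9: WRITE a=26  (a history now [(3, 9), (5, 19), (7, 1), (9, 26)])
v10: WRITE d=12  (d history now [(1, 27), (10, 12)])
READ d @v6: history=[(1, 27), (10, 12)] -> pick v1 -> 27
READ d @v10: history=[(1, 27), (10, 12)] -> pick v10 -> 12
v11: WRITE d=5  (d history now [(1, 27), (10, 12), (11, 5)])
v12: WRITE d=59  (d history now [(1, 27), (10, 12), (11, 5), (12, 59)])
v13: WRITE b=0  (b history now [(6, 16), (13, 0)])
v14: WRITE d=8  (d history now [(1, 27), (10, 12), (11, 5), (12, 59), (14, 8)])
v15: WRITE e=8  (e history now [(2, 40), (15, 8)])
v16: WRITE b=7  (b history now [(6, 16), (13, 0), (16, 7)])
v17: WRITE a=19  (a history now [(3, 9), (5, 19), (7, 1), (9, 26), (17, 19)])
v18: WRITE d=19  (d history now [(1, 27), (10, 12), (11, 5), (12, 59), (14, 8), (18, 19)])
READ d @v17: history=[(1, 27), (10, 12), (11, 5), (12, 59), (14, 8), (18, 19)] -> pick v14 -> 8
v19: WRITE a=33  (a history now [(3, 9), (5, 19), (7, 1), (9, 26), (17, 19), (19, 33)])
v20: WRITE d=31  (d history now [(1, 27), (10, 12), (11, 5), (12, 59), (14, 8), (18, 19), (20, 31)])

Answer: 27
12
8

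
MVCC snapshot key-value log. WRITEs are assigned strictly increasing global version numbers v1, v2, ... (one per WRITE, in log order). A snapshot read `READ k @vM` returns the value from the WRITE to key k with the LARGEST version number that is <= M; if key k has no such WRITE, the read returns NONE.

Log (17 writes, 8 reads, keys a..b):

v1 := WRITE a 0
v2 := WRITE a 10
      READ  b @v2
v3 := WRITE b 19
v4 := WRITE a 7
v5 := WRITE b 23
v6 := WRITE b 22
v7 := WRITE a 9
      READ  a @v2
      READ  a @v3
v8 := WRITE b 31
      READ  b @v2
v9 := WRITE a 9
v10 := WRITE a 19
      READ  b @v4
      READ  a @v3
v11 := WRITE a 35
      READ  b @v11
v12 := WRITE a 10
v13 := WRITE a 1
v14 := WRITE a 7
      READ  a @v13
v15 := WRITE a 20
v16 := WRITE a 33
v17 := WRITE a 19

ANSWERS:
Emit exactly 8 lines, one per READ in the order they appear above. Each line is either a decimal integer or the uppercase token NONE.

v1: WRITE a=0  (a history now [(1, 0)])
v2: WRITE a=10  (a history now [(1, 0), (2, 10)])
READ b @v2: history=[] -> no version <= 2 -> NONE
v3: WRITE b=19  (b history now [(3, 19)])
v4: WRITE a=7  (a history now [(1, 0), (2, 10), (4, 7)])
v5: WRITE b=23  (b history now [(3, 19), (5, 23)])
v6: WRITE b=22  (b history now [(3, 19), (5, 23), (6, 22)])
v7: WRITE a=9  (a history now [(1, 0), (2, 10), (4, 7), (7, 9)])
READ a @v2: history=[(1, 0), (2, 10), (4, 7), (7, 9)] -> pick v2 -> 10
READ a @v3: history=[(1, 0), (2, 10), (4, 7), (7, 9)] -> pick v2 -> 10
v8: WRITE b=31  (b history now [(3, 19), (5, 23), (6, 22), (8, 31)])
READ b @v2: history=[(3, 19), (5, 23), (6, 22), (8, 31)] -> no version <= 2 -> NONE
v9: WRITE a=9  (a history now [(1, 0), (2, 10), (4, 7), (7, 9), (9, 9)])
v10: WRITE a=19  (a history now [(1, 0), (2, 10), (4, 7), (7, 9), (9, 9), (10, 19)])
READ b @v4: history=[(3, 19), (5, 23), (6, 22), (8, 31)] -> pick v3 -> 19
READ a @v3: history=[(1, 0), (2, 10), (4, 7), (7, 9), (9, 9), (10, 19)] -> pick v2 -> 10
v11: WRITE a=35  (a history now [(1, 0), (2, 10), (4, 7), (7, 9), (9, 9), (10, 19), (11, 35)])
READ b @v11: history=[(3, 19), (5, 23), (6, 22), (8, 31)] -> pick v8 -> 31
v12: WRITE a=10  (a history now [(1, 0), (2, 10), (4, 7), (7, 9), (9, 9), (10, 19), (11, 35), (12, 10)])
v13: WRITE a=1  (a history now [(1, 0), (2, 10), (4, 7), (7, 9), (9, 9), (10, 19), (11, 35), (12, 10), (13, 1)])
v14: WRITE a=7  (a history now [(1, 0), (2, 10), (4, 7), (7, 9), (9, 9), (10, 19), (11, 35), (12, 10), (13, 1), (14, 7)])
READ a @v13: history=[(1, 0), (2, 10), (4, 7), (7, 9), (9, 9), (10, 19), (11, 35), (12, 10), (13, 1), (14, 7)] -> pick v13 -> 1
v15: WRITE a=20  (a history now [(1, 0), (2, 10), (4, 7), (7, 9), (9, 9), (10, 19), (11, 35), (12, 10), (13, 1), (14, 7), (15, 20)])
v16: WRITE a=33  (a history now [(1, 0), (2, 10), (4, 7), (7, 9), (9, 9), (10, 19), (11, 35), (12, 10), (13, 1), (14, 7), (15, 20), (16, 33)])
v17: WRITE a=19  (a history now [(1, 0), (2, 10), (4, 7), (7, 9), (9, 9), (10, 19), (11, 35), (12, 10), (13, 1), (14, 7), (15, 20), (16, 33), (17, 19)])

Answer: NONE
10
10
NONE
19
10
31
1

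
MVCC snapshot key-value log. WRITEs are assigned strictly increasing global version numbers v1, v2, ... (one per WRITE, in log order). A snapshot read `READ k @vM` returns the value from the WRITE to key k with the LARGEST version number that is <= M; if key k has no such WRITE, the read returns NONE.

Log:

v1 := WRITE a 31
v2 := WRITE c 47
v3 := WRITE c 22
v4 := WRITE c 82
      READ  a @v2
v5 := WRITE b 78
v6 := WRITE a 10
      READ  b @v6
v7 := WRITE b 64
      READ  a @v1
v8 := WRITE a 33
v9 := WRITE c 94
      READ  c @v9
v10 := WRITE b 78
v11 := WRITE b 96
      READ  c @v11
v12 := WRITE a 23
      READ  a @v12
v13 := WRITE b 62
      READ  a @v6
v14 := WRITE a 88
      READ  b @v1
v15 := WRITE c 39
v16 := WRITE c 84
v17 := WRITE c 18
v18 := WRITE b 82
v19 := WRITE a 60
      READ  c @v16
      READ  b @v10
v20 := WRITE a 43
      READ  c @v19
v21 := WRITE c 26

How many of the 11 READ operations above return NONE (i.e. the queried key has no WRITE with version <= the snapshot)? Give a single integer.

Answer: 1

Derivation:
v1: WRITE a=31  (a history now [(1, 31)])
v2: WRITE c=47  (c history now [(2, 47)])
v3: WRITE c=22  (c history now [(2, 47), (3, 22)])
v4: WRITE c=82  (c history now [(2, 47), (3, 22), (4, 82)])
READ a @v2: history=[(1, 31)] -> pick v1 -> 31
v5: WRITE b=78  (b history now [(5, 78)])
v6: WRITE a=10  (a history now [(1, 31), (6, 10)])
READ b @v6: history=[(5, 78)] -> pick v5 -> 78
v7: WRITE b=64  (b history now [(5, 78), (7, 64)])
READ a @v1: history=[(1, 31), (6, 10)] -> pick v1 -> 31
v8: WRITE a=33  (a history now [(1, 31), (6, 10), (8, 33)])
v9: WRITE c=94  (c history now [(2, 47), (3, 22), (4, 82), (9, 94)])
READ c @v9: history=[(2, 47), (3, 22), (4, 82), (9, 94)] -> pick v9 -> 94
v10: WRITE b=78  (b history now [(5, 78), (7, 64), (10, 78)])
v11: WRITE b=96  (b history now [(5, 78), (7, 64), (10, 78), (11, 96)])
READ c @v11: history=[(2, 47), (3, 22), (4, 82), (9, 94)] -> pick v9 -> 94
v12: WRITE a=23  (a history now [(1, 31), (6, 10), (8, 33), (12, 23)])
READ a @v12: history=[(1, 31), (6, 10), (8, 33), (12, 23)] -> pick v12 -> 23
v13: WRITE b=62  (b history now [(5, 78), (7, 64), (10, 78), (11, 96), (13, 62)])
READ a @v6: history=[(1, 31), (6, 10), (8, 33), (12, 23)] -> pick v6 -> 10
v14: WRITE a=88  (a history now [(1, 31), (6, 10), (8, 33), (12, 23), (14, 88)])
READ b @v1: history=[(5, 78), (7, 64), (10, 78), (11, 96), (13, 62)] -> no version <= 1 -> NONE
v15: WRITE c=39  (c history now [(2, 47), (3, 22), (4, 82), (9, 94), (15, 39)])
v16: WRITE c=84  (c history now [(2, 47), (3, 22), (4, 82), (9, 94), (15, 39), (16, 84)])
v17: WRITE c=18  (c history now [(2, 47), (3, 22), (4, 82), (9, 94), (15, 39), (16, 84), (17, 18)])
v18: WRITE b=82  (b history now [(5, 78), (7, 64), (10, 78), (11, 96), (13, 62), (18, 82)])
v19: WRITE a=60  (a history now [(1, 31), (6, 10), (8, 33), (12, 23), (14, 88), (19, 60)])
READ c @v16: history=[(2, 47), (3, 22), (4, 82), (9, 94), (15, 39), (16, 84), (17, 18)] -> pick v16 -> 84
READ b @v10: history=[(5, 78), (7, 64), (10, 78), (11, 96), (13, 62), (18, 82)] -> pick v10 -> 78
v20: WRITE a=43  (a history now [(1, 31), (6, 10), (8, 33), (12, 23), (14, 88), (19, 60), (20, 43)])
READ c @v19: history=[(2, 47), (3, 22), (4, 82), (9, 94), (15, 39), (16, 84), (17, 18)] -> pick v17 -> 18
v21: WRITE c=26  (c history now [(2, 47), (3, 22), (4, 82), (9, 94), (15, 39), (16, 84), (17, 18), (21, 26)])
Read results in order: ['31', '78', '31', '94', '94', '23', '10', 'NONE', '84', '78', '18']
NONE count = 1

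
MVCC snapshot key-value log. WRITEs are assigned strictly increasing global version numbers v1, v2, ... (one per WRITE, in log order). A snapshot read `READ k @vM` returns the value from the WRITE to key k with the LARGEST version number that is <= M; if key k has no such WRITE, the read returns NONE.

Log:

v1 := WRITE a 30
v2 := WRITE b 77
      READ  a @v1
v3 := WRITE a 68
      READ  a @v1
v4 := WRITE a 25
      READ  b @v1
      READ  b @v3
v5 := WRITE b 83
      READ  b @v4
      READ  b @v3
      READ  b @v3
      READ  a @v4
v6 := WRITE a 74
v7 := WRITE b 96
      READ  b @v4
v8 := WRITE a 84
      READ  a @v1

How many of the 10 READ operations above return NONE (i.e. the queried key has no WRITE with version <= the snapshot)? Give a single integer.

Answer: 1

Derivation:
v1: WRITE a=30  (a history now [(1, 30)])
v2: WRITE b=77  (b history now [(2, 77)])
READ a @v1: history=[(1, 30)] -> pick v1 -> 30
v3: WRITE a=68  (a history now [(1, 30), (3, 68)])
READ a @v1: history=[(1, 30), (3, 68)] -> pick v1 -> 30
v4: WRITE a=25  (a history now [(1, 30), (3, 68), (4, 25)])
READ b @v1: history=[(2, 77)] -> no version <= 1 -> NONE
READ b @v3: history=[(2, 77)] -> pick v2 -> 77
v5: WRITE b=83  (b history now [(2, 77), (5, 83)])
READ b @v4: history=[(2, 77), (5, 83)] -> pick v2 -> 77
READ b @v3: history=[(2, 77), (5, 83)] -> pick v2 -> 77
READ b @v3: history=[(2, 77), (5, 83)] -> pick v2 -> 77
READ a @v4: history=[(1, 30), (3, 68), (4, 25)] -> pick v4 -> 25
v6: WRITE a=74  (a history now [(1, 30), (3, 68), (4, 25), (6, 74)])
v7: WRITE b=96  (b history now [(2, 77), (5, 83), (7, 96)])
READ b @v4: history=[(2, 77), (5, 83), (7, 96)] -> pick v2 -> 77
v8: WRITE a=84  (a history now [(1, 30), (3, 68), (4, 25), (6, 74), (8, 84)])
READ a @v1: history=[(1, 30), (3, 68), (4, 25), (6, 74), (8, 84)] -> pick v1 -> 30
Read results in order: ['30', '30', 'NONE', '77', '77', '77', '77', '25', '77', '30']
NONE count = 1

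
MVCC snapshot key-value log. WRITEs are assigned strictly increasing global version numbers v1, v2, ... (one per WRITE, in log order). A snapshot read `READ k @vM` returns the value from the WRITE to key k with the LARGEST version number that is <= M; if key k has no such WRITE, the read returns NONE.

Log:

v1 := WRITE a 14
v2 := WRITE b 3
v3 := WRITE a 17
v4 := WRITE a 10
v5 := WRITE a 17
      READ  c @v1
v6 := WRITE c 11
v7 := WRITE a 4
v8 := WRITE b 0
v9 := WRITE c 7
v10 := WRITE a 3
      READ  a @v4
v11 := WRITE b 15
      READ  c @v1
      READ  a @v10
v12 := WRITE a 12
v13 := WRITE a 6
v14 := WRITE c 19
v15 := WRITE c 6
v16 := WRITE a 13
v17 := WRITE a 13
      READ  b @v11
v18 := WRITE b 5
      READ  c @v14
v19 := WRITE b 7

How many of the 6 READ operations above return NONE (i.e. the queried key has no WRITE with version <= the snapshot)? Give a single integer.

v1: WRITE a=14  (a history now [(1, 14)])
v2: WRITE b=3  (b history now [(2, 3)])
v3: WRITE a=17  (a history now [(1, 14), (3, 17)])
v4: WRITE a=10  (a history now [(1, 14), (3, 17), (4, 10)])
v5: WRITE a=17  (a history now [(1, 14), (3, 17), (4, 10), (5, 17)])
READ c @v1: history=[] -> no version <= 1 -> NONE
v6: WRITE c=11  (c history now [(6, 11)])
v7: WRITE a=4  (a history now [(1, 14), (3, 17), (4, 10), (5, 17), (7, 4)])
v8: WRITE b=0  (b history now [(2, 3), (8, 0)])
v9: WRITE c=7  (c history now [(6, 11), (9, 7)])
v10: WRITE a=3  (a history now [(1, 14), (3, 17), (4, 10), (5, 17), (7, 4), (10, 3)])
READ a @v4: history=[(1, 14), (3, 17), (4, 10), (5, 17), (7, 4), (10, 3)] -> pick v4 -> 10
v11: WRITE b=15  (b history now [(2, 3), (8, 0), (11, 15)])
READ c @v1: history=[(6, 11), (9, 7)] -> no version <= 1 -> NONE
READ a @v10: history=[(1, 14), (3, 17), (4, 10), (5, 17), (7, 4), (10, 3)] -> pick v10 -> 3
v12: WRITE a=12  (a history now [(1, 14), (3, 17), (4, 10), (5, 17), (7, 4), (10, 3), (12, 12)])
v13: WRITE a=6  (a history now [(1, 14), (3, 17), (4, 10), (5, 17), (7, 4), (10, 3), (12, 12), (13, 6)])
v14: WRITE c=19  (c history now [(6, 11), (9, 7), (14, 19)])
v15: WRITE c=6  (c history now [(6, 11), (9, 7), (14, 19), (15, 6)])
v16: WRITE a=13  (a history now [(1, 14), (3, 17), (4, 10), (5, 17), (7, 4), (10, 3), (12, 12), (13, 6), (16, 13)])
v17: WRITE a=13  (a history now [(1, 14), (3, 17), (4, 10), (5, 17), (7, 4), (10, 3), (12, 12), (13, 6), (16, 13), (17, 13)])
READ b @v11: history=[(2, 3), (8, 0), (11, 15)] -> pick v11 -> 15
v18: WRITE b=5  (b history now [(2, 3), (8, 0), (11, 15), (18, 5)])
READ c @v14: history=[(6, 11), (9, 7), (14, 19), (15, 6)] -> pick v14 -> 19
v19: WRITE b=7  (b history now [(2, 3), (8, 0), (11, 15), (18, 5), (19, 7)])
Read results in order: ['NONE', '10', 'NONE', '3', '15', '19']
NONE count = 2

Answer: 2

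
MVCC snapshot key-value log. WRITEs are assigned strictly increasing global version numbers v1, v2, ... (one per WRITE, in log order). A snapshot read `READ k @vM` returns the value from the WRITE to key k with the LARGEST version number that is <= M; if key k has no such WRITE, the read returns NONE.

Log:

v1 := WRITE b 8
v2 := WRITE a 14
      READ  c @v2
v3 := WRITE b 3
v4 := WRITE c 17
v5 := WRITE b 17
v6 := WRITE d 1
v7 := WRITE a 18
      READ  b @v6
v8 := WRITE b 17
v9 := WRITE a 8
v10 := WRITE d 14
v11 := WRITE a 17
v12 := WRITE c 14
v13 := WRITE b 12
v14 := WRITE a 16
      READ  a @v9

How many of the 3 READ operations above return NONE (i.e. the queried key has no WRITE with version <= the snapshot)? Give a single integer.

v1: WRITE b=8  (b history now [(1, 8)])
v2: WRITE a=14  (a history now [(2, 14)])
READ c @v2: history=[] -> no version <= 2 -> NONE
v3: WRITE b=3  (b history now [(1, 8), (3, 3)])
v4: WRITE c=17  (c history now [(4, 17)])
v5: WRITE b=17  (b history now [(1, 8), (3, 3), (5, 17)])
v6: WRITE d=1  (d history now [(6, 1)])
v7: WRITE a=18  (a history now [(2, 14), (7, 18)])
READ b @v6: history=[(1, 8), (3, 3), (5, 17)] -> pick v5 -> 17
v8: WRITE b=17  (b history now [(1, 8), (3, 3), (5, 17), (8, 17)])
v9: WRITE a=8  (a history now [(2, 14), (7, 18), (9, 8)])
v10: WRITE d=14  (d history now [(6, 1), (10, 14)])
v11: WRITE a=17  (a history now [(2, 14), (7, 18), (9, 8), (11, 17)])
v12: WRITE c=14  (c history now [(4, 17), (12, 14)])
v13: WRITE b=12  (b history now [(1, 8), (3, 3), (5, 17), (8, 17), (13, 12)])
v14: WRITE a=16  (a history now [(2, 14), (7, 18), (9, 8), (11, 17), (14, 16)])
READ a @v9: history=[(2, 14), (7, 18), (9, 8), (11, 17), (14, 16)] -> pick v9 -> 8
Read results in order: ['NONE', '17', '8']
NONE count = 1

Answer: 1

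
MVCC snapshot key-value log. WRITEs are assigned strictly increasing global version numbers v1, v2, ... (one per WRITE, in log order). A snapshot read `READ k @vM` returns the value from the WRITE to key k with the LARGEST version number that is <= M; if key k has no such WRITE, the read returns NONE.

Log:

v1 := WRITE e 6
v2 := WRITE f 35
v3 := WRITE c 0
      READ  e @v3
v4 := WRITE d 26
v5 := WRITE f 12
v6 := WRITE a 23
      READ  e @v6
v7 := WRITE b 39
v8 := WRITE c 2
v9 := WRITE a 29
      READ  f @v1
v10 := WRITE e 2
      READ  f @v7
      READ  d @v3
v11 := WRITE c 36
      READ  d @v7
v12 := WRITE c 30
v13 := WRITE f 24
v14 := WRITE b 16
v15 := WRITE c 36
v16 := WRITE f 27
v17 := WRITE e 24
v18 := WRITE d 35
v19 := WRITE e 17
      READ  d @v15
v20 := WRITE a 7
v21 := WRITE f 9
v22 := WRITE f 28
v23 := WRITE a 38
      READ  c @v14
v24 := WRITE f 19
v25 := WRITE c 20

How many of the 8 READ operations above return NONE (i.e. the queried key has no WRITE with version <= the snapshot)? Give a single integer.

Answer: 2

Derivation:
v1: WRITE e=6  (e history now [(1, 6)])
v2: WRITE f=35  (f history now [(2, 35)])
v3: WRITE c=0  (c history now [(3, 0)])
READ e @v3: history=[(1, 6)] -> pick v1 -> 6
v4: WRITE d=26  (d history now [(4, 26)])
v5: WRITE f=12  (f history now [(2, 35), (5, 12)])
v6: WRITE a=23  (a history now [(6, 23)])
READ e @v6: history=[(1, 6)] -> pick v1 -> 6
v7: WRITE b=39  (b history now [(7, 39)])
v8: WRITE c=2  (c history now [(3, 0), (8, 2)])
v9: WRITE a=29  (a history now [(6, 23), (9, 29)])
READ f @v1: history=[(2, 35), (5, 12)] -> no version <= 1 -> NONE
v10: WRITE e=2  (e history now [(1, 6), (10, 2)])
READ f @v7: history=[(2, 35), (5, 12)] -> pick v5 -> 12
READ d @v3: history=[(4, 26)] -> no version <= 3 -> NONE
v11: WRITE c=36  (c history now [(3, 0), (8, 2), (11, 36)])
READ d @v7: history=[(4, 26)] -> pick v4 -> 26
v12: WRITE c=30  (c history now [(3, 0), (8, 2), (11, 36), (12, 30)])
v13: WRITE f=24  (f history now [(2, 35), (5, 12), (13, 24)])
v14: WRITE b=16  (b history now [(7, 39), (14, 16)])
v15: WRITE c=36  (c history now [(3, 0), (8, 2), (11, 36), (12, 30), (15, 36)])
v16: WRITE f=27  (f history now [(2, 35), (5, 12), (13, 24), (16, 27)])
v17: WRITE e=24  (e history now [(1, 6), (10, 2), (17, 24)])
v18: WRITE d=35  (d history now [(4, 26), (18, 35)])
v19: WRITE e=17  (e history now [(1, 6), (10, 2), (17, 24), (19, 17)])
READ d @v15: history=[(4, 26), (18, 35)] -> pick v4 -> 26
v20: WRITE a=7  (a history now [(6, 23), (9, 29), (20, 7)])
v21: WRITE f=9  (f history now [(2, 35), (5, 12), (13, 24), (16, 27), (21, 9)])
v22: WRITE f=28  (f history now [(2, 35), (5, 12), (13, 24), (16, 27), (21, 9), (22, 28)])
v23: WRITE a=38  (a history now [(6, 23), (9, 29), (20, 7), (23, 38)])
READ c @v14: history=[(3, 0), (8, 2), (11, 36), (12, 30), (15, 36)] -> pick v12 -> 30
v24: WRITE f=19  (f history now [(2, 35), (5, 12), (13, 24), (16, 27), (21, 9), (22, 28), (24, 19)])
v25: WRITE c=20  (c history now [(3, 0), (8, 2), (11, 36), (12, 30), (15, 36), (25, 20)])
Read results in order: ['6', '6', 'NONE', '12', 'NONE', '26', '26', '30']
NONE count = 2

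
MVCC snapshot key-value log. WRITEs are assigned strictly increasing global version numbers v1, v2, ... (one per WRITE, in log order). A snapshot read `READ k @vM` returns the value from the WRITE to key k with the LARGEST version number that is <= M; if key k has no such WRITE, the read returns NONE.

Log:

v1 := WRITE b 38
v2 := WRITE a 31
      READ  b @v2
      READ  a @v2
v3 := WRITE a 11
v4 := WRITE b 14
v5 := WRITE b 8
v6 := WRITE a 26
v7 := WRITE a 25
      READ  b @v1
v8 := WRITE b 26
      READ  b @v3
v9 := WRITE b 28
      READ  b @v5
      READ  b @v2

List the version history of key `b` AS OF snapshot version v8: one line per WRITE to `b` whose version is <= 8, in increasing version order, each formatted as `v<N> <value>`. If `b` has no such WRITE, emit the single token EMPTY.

Answer: v1 38
v4 14
v5 8
v8 26

Derivation:
Scan writes for key=b with version <= 8:
  v1 WRITE b 38 -> keep
  v2 WRITE a 31 -> skip
  v3 WRITE a 11 -> skip
  v4 WRITE b 14 -> keep
  v5 WRITE b 8 -> keep
  v6 WRITE a 26 -> skip
  v7 WRITE a 25 -> skip
  v8 WRITE b 26 -> keep
  v9 WRITE b 28 -> drop (> snap)
Collected: [(1, 38), (4, 14), (5, 8), (8, 26)]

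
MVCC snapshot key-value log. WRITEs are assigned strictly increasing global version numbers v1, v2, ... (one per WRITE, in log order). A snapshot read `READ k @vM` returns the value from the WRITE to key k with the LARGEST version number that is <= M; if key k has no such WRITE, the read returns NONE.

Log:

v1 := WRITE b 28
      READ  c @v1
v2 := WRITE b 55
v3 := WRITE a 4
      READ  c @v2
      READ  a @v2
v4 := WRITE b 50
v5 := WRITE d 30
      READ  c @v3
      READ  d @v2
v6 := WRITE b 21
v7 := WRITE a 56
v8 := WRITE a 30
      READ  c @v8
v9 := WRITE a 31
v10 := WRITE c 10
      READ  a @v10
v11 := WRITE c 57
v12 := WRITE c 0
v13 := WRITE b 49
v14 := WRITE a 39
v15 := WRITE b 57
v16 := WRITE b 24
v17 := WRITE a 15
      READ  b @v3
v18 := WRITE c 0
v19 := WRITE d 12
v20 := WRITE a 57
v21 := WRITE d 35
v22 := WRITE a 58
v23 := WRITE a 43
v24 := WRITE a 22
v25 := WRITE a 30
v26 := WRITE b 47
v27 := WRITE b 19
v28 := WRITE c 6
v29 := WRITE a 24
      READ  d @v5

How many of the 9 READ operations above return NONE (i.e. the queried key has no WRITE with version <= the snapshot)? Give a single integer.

Answer: 6

Derivation:
v1: WRITE b=28  (b history now [(1, 28)])
READ c @v1: history=[] -> no version <= 1 -> NONE
v2: WRITE b=55  (b history now [(1, 28), (2, 55)])
v3: WRITE a=4  (a history now [(3, 4)])
READ c @v2: history=[] -> no version <= 2 -> NONE
READ a @v2: history=[(3, 4)] -> no version <= 2 -> NONE
v4: WRITE b=50  (b history now [(1, 28), (2, 55), (4, 50)])
v5: WRITE d=30  (d history now [(5, 30)])
READ c @v3: history=[] -> no version <= 3 -> NONE
READ d @v2: history=[(5, 30)] -> no version <= 2 -> NONE
v6: WRITE b=21  (b history now [(1, 28), (2, 55), (4, 50), (6, 21)])
v7: WRITE a=56  (a history now [(3, 4), (7, 56)])
v8: WRITE a=30  (a history now [(3, 4), (7, 56), (8, 30)])
READ c @v8: history=[] -> no version <= 8 -> NONE
v9: WRITE a=31  (a history now [(3, 4), (7, 56), (8, 30), (9, 31)])
v10: WRITE c=10  (c history now [(10, 10)])
READ a @v10: history=[(3, 4), (7, 56), (8, 30), (9, 31)] -> pick v9 -> 31
v11: WRITE c=57  (c history now [(10, 10), (11, 57)])
v12: WRITE c=0  (c history now [(10, 10), (11, 57), (12, 0)])
v13: WRITE b=49  (b history now [(1, 28), (2, 55), (4, 50), (6, 21), (13, 49)])
v14: WRITE a=39  (a history now [(3, 4), (7, 56), (8, 30), (9, 31), (14, 39)])
v15: WRITE b=57  (b history now [(1, 28), (2, 55), (4, 50), (6, 21), (13, 49), (15, 57)])
v16: WRITE b=24  (b history now [(1, 28), (2, 55), (4, 50), (6, 21), (13, 49), (15, 57), (16, 24)])
v17: WRITE a=15  (a history now [(3, 4), (7, 56), (8, 30), (9, 31), (14, 39), (17, 15)])
READ b @v3: history=[(1, 28), (2, 55), (4, 50), (6, 21), (13, 49), (15, 57), (16, 24)] -> pick v2 -> 55
v18: WRITE c=0  (c history now [(10, 10), (11, 57), (12, 0), (18, 0)])
v19: WRITE d=12  (d history now [(5, 30), (19, 12)])
v20: WRITE a=57  (a history now [(3, 4), (7, 56), (8, 30), (9, 31), (14, 39), (17, 15), (20, 57)])
v21: WRITE d=35  (d history now [(5, 30), (19, 12), (21, 35)])
v22: WRITE a=58  (a history now [(3, 4), (7, 56), (8, 30), (9, 31), (14, 39), (17, 15), (20, 57), (22, 58)])
v23: WRITE a=43  (a history now [(3, 4), (7, 56), (8, 30), (9, 31), (14, 39), (17, 15), (20, 57), (22, 58), (23, 43)])
v24: WRITE a=22  (a history now [(3, 4), (7, 56), (8, 30), (9, 31), (14, 39), (17, 15), (20, 57), (22, 58), (23, 43), (24, 22)])
v25: WRITE a=30  (a history now [(3, 4), (7, 56), (8, 30), (9, 31), (14, 39), (17, 15), (20, 57), (22, 58), (23, 43), (24, 22), (25, 30)])
v26: WRITE b=47  (b history now [(1, 28), (2, 55), (4, 50), (6, 21), (13, 49), (15, 57), (16, 24), (26, 47)])
v27: WRITE b=19  (b history now [(1, 28), (2, 55), (4, 50), (6, 21), (13, 49), (15, 57), (16, 24), (26, 47), (27, 19)])
v28: WRITE c=6  (c history now [(10, 10), (11, 57), (12, 0), (18, 0), (28, 6)])
v29: WRITE a=24  (a history now [(3, 4), (7, 56), (8, 30), (9, 31), (14, 39), (17, 15), (20, 57), (22, 58), (23, 43), (24, 22), (25, 30), (29, 24)])
READ d @v5: history=[(5, 30), (19, 12), (21, 35)] -> pick v5 -> 30
Read results in order: ['NONE', 'NONE', 'NONE', 'NONE', 'NONE', 'NONE', '31', '55', '30']
NONE count = 6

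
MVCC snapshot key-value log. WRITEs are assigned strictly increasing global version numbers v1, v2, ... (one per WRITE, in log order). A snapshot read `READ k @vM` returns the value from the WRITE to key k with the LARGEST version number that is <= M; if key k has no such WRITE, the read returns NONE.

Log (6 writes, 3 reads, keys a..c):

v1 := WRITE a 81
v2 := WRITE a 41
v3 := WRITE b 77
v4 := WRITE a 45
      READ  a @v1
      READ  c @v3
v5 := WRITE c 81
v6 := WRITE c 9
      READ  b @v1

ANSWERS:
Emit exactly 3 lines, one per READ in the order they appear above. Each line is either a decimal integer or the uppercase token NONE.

Answer: 81
NONE
NONE

Derivation:
v1: WRITE a=81  (a history now [(1, 81)])
v2: WRITE a=41  (a history now [(1, 81), (2, 41)])
v3: WRITE b=77  (b history now [(3, 77)])
v4: WRITE a=45  (a history now [(1, 81), (2, 41), (4, 45)])
READ a @v1: history=[(1, 81), (2, 41), (4, 45)] -> pick v1 -> 81
READ c @v3: history=[] -> no version <= 3 -> NONE
v5: WRITE c=81  (c history now [(5, 81)])
v6: WRITE c=9  (c history now [(5, 81), (6, 9)])
READ b @v1: history=[(3, 77)] -> no version <= 1 -> NONE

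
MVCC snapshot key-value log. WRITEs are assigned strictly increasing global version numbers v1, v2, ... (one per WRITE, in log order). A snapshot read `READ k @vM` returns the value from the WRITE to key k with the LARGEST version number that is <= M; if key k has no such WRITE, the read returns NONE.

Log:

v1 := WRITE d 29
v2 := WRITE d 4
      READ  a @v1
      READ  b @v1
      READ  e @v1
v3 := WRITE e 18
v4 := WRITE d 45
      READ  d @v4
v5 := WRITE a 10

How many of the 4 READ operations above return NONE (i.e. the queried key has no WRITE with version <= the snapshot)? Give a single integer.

v1: WRITE d=29  (d history now [(1, 29)])
v2: WRITE d=4  (d history now [(1, 29), (2, 4)])
READ a @v1: history=[] -> no version <= 1 -> NONE
READ b @v1: history=[] -> no version <= 1 -> NONE
READ e @v1: history=[] -> no version <= 1 -> NONE
v3: WRITE e=18  (e history now [(3, 18)])
v4: WRITE d=45  (d history now [(1, 29), (2, 4), (4, 45)])
READ d @v4: history=[(1, 29), (2, 4), (4, 45)] -> pick v4 -> 45
v5: WRITE a=10  (a history now [(5, 10)])
Read results in order: ['NONE', 'NONE', 'NONE', '45']
NONE count = 3

Answer: 3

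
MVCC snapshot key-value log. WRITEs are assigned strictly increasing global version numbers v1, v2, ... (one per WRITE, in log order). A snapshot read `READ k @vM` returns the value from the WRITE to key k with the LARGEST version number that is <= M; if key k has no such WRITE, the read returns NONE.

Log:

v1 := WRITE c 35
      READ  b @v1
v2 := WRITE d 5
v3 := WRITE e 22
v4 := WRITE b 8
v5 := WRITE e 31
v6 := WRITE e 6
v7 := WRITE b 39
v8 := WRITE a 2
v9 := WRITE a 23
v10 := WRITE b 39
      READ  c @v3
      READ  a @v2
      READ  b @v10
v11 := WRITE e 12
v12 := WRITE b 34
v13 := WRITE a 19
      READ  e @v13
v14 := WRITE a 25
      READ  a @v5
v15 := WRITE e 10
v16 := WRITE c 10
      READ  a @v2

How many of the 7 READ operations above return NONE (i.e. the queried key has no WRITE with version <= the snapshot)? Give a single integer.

Answer: 4

Derivation:
v1: WRITE c=35  (c history now [(1, 35)])
READ b @v1: history=[] -> no version <= 1 -> NONE
v2: WRITE d=5  (d history now [(2, 5)])
v3: WRITE e=22  (e history now [(3, 22)])
v4: WRITE b=8  (b history now [(4, 8)])
v5: WRITE e=31  (e history now [(3, 22), (5, 31)])
v6: WRITE e=6  (e history now [(3, 22), (5, 31), (6, 6)])
v7: WRITE b=39  (b history now [(4, 8), (7, 39)])
v8: WRITE a=2  (a history now [(8, 2)])
v9: WRITE a=23  (a history now [(8, 2), (9, 23)])
v10: WRITE b=39  (b history now [(4, 8), (7, 39), (10, 39)])
READ c @v3: history=[(1, 35)] -> pick v1 -> 35
READ a @v2: history=[(8, 2), (9, 23)] -> no version <= 2 -> NONE
READ b @v10: history=[(4, 8), (7, 39), (10, 39)] -> pick v10 -> 39
v11: WRITE e=12  (e history now [(3, 22), (5, 31), (6, 6), (11, 12)])
v12: WRITE b=34  (b history now [(4, 8), (7, 39), (10, 39), (12, 34)])
v13: WRITE a=19  (a history now [(8, 2), (9, 23), (13, 19)])
READ e @v13: history=[(3, 22), (5, 31), (6, 6), (11, 12)] -> pick v11 -> 12
v14: WRITE a=25  (a history now [(8, 2), (9, 23), (13, 19), (14, 25)])
READ a @v5: history=[(8, 2), (9, 23), (13, 19), (14, 25)] -> no version <= 5 -> NONE
v15: WRITE e=10  (e history now [(3, 22), (5, 31), (6, 6), (11, 12), (15, 10)])
v16: WRITE c=10  (c history now [(1, 35), (16, 10)])
READ a @v2: history=[(8, 2), (9, 23), (13, 19), (14, 25)] -> no version <= 2 -> NONE
Read results in order: ['NONE', '35', 'NONE', '39', '12', 'NONE', 'NONE']
NONE count = 4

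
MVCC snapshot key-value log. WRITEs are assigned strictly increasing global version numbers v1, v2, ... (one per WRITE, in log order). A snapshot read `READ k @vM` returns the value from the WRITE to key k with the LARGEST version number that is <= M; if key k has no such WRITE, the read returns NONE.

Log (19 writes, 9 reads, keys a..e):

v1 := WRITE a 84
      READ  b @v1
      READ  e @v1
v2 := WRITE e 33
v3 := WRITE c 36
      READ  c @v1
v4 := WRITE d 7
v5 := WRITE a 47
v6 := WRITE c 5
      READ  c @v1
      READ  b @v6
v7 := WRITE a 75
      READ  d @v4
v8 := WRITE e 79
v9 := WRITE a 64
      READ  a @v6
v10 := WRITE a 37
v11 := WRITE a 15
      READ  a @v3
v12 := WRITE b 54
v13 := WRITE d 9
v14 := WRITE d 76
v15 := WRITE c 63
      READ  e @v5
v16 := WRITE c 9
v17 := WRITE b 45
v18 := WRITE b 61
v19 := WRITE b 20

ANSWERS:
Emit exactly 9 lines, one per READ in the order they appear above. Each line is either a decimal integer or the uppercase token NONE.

Answer: NONE
NONE
NONE
NONE
NONE
7
47
84
33

Derivation:
v1: WRITE a=84  (a history now [(1, 84)])
READ b @v1: history=[] -> no version <= 1 -> NONE
READ e @v1: history=[] -> no version <= 1 -> NONE
v2: WRITE e=33  (e history now [(2, 33)])
v3: WRITE c=36  (c history now [(3, 36)])
READ c @v1: history=[(3, 36)] -> no version <= 1 -> NONE
v4: WRITE d=7  (d history now [(4, 7)])
v5: WRITE a=47  (a history now [(1, 84), (5, 47)])
v6: WRITE c=5  (c history now [(3, 36), (6, 5)])
READ c @v1: history=[(3, 36), (6, 5)] -> no version <= 1 -> NONE
READ b @v6: history=[] -> no version <= 6 -> NONE
v7: WRITE a=75  (a history now [(1, 84), (5, 47), (7, 75)])
READ d @v4: history=[(4, 7)] -> pick v4 -> 7
v8: WRITE e=79  (e history now [(2, 33), (8, 79)])
v9: WRITE a=64  (a history now [(1, 84), (5, 47), (7, 75), (9, 64)])
READ a @v6: history=[(1, 84), (5, 47), (7, 75), (9, 64)] -> pick v5 -> 47
v10: WRITE a=37  (a history now [(1, 84), (5, 47), (7, 75), (9, 64), (10, 37)])
v11: WRITE a=15  (a history now [(1, 84), (5, 47), (7, 75), (9, 64), (10, 37), (11, 15)])
READ a @v3: history=[(1, 84), (5, 47), (7, 75), (9, 64), (10, 37), (11, 15)] -> pick v1 -> 84
v12: WRITE b=54  (b history now [(12, 54)])
v13: WRITE d=9  (d history now [(4, 7), (13, 9)])
v14: WRITE d=76  (d history now [(4, 7), (13, 9), (14, 76)])
v15: WRITE c=63  (c history now [(3, 36), (6, 5), (15, 63)])
READ e @v5: history=[(2, 33), (8, 79)] -> pick v2 -> 33
v16: WRITE c=9  (c history now [(3, 36), (6, 5), (15, 63), (16, 9)])
v17: WRITE b=45  (b history now [(12, 54), (17, 45)])
v18: WRITE b=61  (b history now [(12, 54), (17, 45), (18, 61)])
v19: WRITE b=20  (b history now [(12, 54), (17, 45), (18, 61), (19, 20)])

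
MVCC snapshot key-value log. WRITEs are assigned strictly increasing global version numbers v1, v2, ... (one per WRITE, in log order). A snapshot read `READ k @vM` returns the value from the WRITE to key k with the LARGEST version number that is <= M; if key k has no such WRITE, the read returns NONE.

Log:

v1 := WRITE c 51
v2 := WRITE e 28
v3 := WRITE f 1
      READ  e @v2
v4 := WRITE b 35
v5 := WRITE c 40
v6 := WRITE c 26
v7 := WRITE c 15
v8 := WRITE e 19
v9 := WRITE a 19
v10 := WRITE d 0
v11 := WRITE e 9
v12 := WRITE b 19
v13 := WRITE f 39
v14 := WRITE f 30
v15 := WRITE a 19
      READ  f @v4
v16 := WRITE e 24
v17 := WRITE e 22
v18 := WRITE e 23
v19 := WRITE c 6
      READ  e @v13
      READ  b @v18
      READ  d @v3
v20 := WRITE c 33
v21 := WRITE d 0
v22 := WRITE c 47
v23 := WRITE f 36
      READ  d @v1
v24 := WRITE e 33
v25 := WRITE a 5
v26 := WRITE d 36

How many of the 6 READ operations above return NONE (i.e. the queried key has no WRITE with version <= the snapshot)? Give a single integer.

Answer: 2

Derivation:
v1: WRITE c=51  (c history now [(1, 51)])
v2: WRITE e=28  (e history now [(2, 28)])
v3: WRITE f=1  (f history now [(3, 1)])
READ e @v2: history=[(2, 28)] -> pick v2 -> 28
v4: WRITE b=35  (b history now [(4, 35)])
v5: WRITE c=40  (c history now [(1, 51), (5, 40)])
v6: WRITE c=26  (c history now [(1, 51), (5, 40), (6, 26)])
v7: WRITE c=15  (c history now [(1, 51), (5, 40), (6, 26), (7, 15)])
v8: WRITE e=19  (e history now [(2, 28), (8, 19)])
v9: WRITE a=19  (a history now [(9, 19)])
v10: WRITE d=0  (d history now [(10, 0)])
v11: WRITE e=9  (e history now [(2, 28), (8, 19), (11, 9)])
v12: WRITE b=19  (b history now [(4, 35), (12, 19)])
v13: WRITE f=39  (f history now [(3, 1), (13, 39)])
v14: WRITE f=30  (f history now [(3, 1), (13, 39), (14, 30)])
v15: WRITE a=19  (a history now [(9, 19), (15, 19)])
READ f @v4: history=[(3, 1), (13, 39), (14, 30)] -> pick v3 -> 1
v16: WRITE e=24  (e history now [(2, 28), (8, 19), (11, 9), (16, 24)])
v17: WRITE e=22  (e history now [(2, 28), (8, 19), (11, 9), (16, 24), (17, 22)])
v18: WRITE e=23  (e history now [(2, 28), (8, 19), (11, 9), (16, 24), (17, 22), (18, 23)])
v19: WRITE c=6  (c history now [(1, 51), (5, 40), (6, 26), (7, 15), (19, 6)])
READ e @v13: history=[(2, 28), (8, 19), (11, 9), (16, 24), (17, 22), (18, 23)] -> pick v11 -> 9
READ b @v18: history=[(4, 35), (12, 19)] -> pick v12 -> 19
READ d @v3: history=[(10, 0)] -> no version <= 3 -> NONE
v20: WRITE c=33  (c history now [(1, 51), (5, 40), (6, 26), (7, 15), (19, 6), (20, 33)])
v21: WRITE d=0  (d history now [(10, 0), (21, 0)])
v22: WRITE c=47  (c history now [(1, 51), (5, 40), (6, 26), (7, 15), (19, 6), (20, 33), (22, 47)])
v23: WRITE f=36  (f history now [(3, 1), (13, 39), (14, 30), (23, 36)])
READ d @v1: history=[(10, 0), (21, 0)] -> no version <= 1 -> NONE
v24: WRITE e=33  (e history now [(2, 28), (8, 19), (11, 9), (16, 24), (17, 22), (18, 23), (24, 33)])
v25: WRITE a=5  (a history now [(9, 19), (15, 19), (25, 5)])
v26: WRITE d=36  (d history now [(10, 0), (21, 0), (26, 36)])
Read results in order: ['28', '1', '9', '19', 'NONE', 'NONE']
NONE count = 2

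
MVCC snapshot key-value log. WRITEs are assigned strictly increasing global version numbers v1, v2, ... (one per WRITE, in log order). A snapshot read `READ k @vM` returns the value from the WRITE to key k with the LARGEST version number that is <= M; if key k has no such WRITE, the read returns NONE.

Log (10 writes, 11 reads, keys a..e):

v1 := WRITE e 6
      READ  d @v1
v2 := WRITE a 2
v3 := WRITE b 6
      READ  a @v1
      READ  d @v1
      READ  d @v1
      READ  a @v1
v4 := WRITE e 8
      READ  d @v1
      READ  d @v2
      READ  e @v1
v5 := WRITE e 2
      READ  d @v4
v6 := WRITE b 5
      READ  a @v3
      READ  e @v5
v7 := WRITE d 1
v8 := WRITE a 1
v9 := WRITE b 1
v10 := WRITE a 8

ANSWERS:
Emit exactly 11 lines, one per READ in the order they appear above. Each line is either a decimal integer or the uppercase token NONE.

v1: WRITE e=6  (e history now [(1, 6)])
READ d @v1: history=[] -> no version <= 1 -> NONE
v2: WRITE a=2  (a history now [(2, 2)])
v3: WRITE b=6  (b history now [(3, 6)])
READ a @v1: history=[(2, 2)] -> no version <= 1 -> NONE
READ d @v1: history=[] -> no version <= 1 -> NONE
READ d @v1: history=[] -> no version <= 1 -> NONE
READ a @v1: history=[(2, 2)] -> no version <= 1 -> NONE
v4: WRITE e=8  (e history now [(1, 6), (4, 8)])
READ d @v1: history=[] -> no version <= 1 -> NONE
READ d @v2: history=[] -> no version <= 2 -> NONE
READ e @v1: history=[(1, 6), (4, 8)] -> pick v1 -> 6
v5: WRITE e=2  (e history now [(1, 6), (4, 8), (5, 2)])
READ d @v4: history=[] -> no version <= 4 -> NONE
v6: WRITE b=5  (b history now [(3, 6), (6, 5)])
READ a @v3: history=[(2, 2)] -> pick v2 -> 2
READ e @v5: history=[(1, 6), (4, 8), (5, 2)] -> pick v5 -> 2
v7: WRITE d=1  (d history now [(7, 1)])
v8: WRITE a=1  (a history now [(2, 2), (8, 1)])
v9: WRITE b=1  (b history now [(3, 6), (6, 5), (9, 1)])
v10: WRITE a=8  (a history now [(2, 2), (8, 1), (10, 8)])

Answer: NONE
NONE
NONE
NONE
NONE
NONE
NONE
6
NONE
2
2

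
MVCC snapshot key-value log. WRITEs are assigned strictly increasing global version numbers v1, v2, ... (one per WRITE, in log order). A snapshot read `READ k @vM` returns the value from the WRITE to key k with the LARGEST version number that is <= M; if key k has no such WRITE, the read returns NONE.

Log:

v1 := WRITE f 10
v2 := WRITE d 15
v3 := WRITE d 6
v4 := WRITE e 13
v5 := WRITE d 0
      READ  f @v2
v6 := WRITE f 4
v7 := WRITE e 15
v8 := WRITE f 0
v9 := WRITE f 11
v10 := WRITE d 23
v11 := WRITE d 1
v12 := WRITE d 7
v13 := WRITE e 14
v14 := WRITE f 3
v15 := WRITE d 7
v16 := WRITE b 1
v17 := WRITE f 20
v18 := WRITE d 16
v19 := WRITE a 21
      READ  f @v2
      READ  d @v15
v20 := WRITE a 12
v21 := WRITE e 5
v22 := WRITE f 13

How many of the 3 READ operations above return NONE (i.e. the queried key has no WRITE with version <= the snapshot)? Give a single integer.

Answer: 0

Derivation:
v1: WRITE f=10  (f history now [(1, 10)])
v2: WRITE d=15  (d history now [(2, 15)])
v3: WRITE d=6  (d history now [(2, 15), (3, 6)])
v4: WRITE e=13  (e history now [(4, 13)])
v5: WRITE d=0  (d history now [(2, 15), (3, 6), (5, 0)])
READ f @v2: history=[(1, 10)] -> pick v1 -> 10
v6: WRITE f=4  (f history now [(1, 10), (6, 4)])
v7: WRITE e=15  (e history now [(4, 13), (7, 15)])
v8: WRITE f=0  (f history now [(1, 10), (6, 4), (8, 0)])
v9: WRITE f=11  (f history now [(1, 10), (6, 4), (8, 0), (9, 11)])
v10: WRITE d=23  (d history now [(2, 15), (3, 6), (5, 0), (10, 23)])
v11: WRITE d=1  (d history now [(2, 15), (3, 6), (5, 0), (10, 23), (11, 1)])
v12: WRITE d=7  (d history now [(2, 15), (3, 6), (5, 0), (10, 23), (11, 1), (12, 7)])
v13: WRITE e=14  (e history now [(4, 13), (7, 15), (13, 14)])
v14: WRITE f=3  (f history now [(1, 10), (6, 4), (8, 0), (9, 11), (14, 3)])
v15: WRITE d=7  (d history now [(2, 15), (3, 6), (5, 0), (10, 23), (11, 1), (12, 7), (15, 7)])
v16: WRITE b=1  (b history now [(16, 1)])
v17: WRITE f=20  (f history now [(1, 10), (6, 4), (8, 0), (9, 11), (14, 3), (17, 20)])
v18: WRITE d=16  (d history now [(2, 15), (3, 6), (5, 0), (10, 23), (11, 1), (12, 7), (15, 7), (18, 16)])
v19: WRITE a=21  (a history now [(19, 21)])
READ f @v2: history=[(1, 10), (6, 4), (8, 0), (9, 11), (14, 3), (17, 20)] -> pick v1 -> 10
READ d @v15: history=[(2, 15), (3, 6), (5, 0), (10, 23), (11, 1), (12, 7), (15, 7), (18, 16)] -> pick v15 -> 7
v20: WRITE a=12  (a history now [(19, 21), (20, 12)])
v21: WRITE e=5  (e history now [(4, 13), (7, 15), (13, 14), (21, 5)])
v22: WRITE f=13  (f history now [(1, 10), (6, 4), (8, 0), (9, 11), (14, 3), (17, 20), (22, 13)])
Read results in order: ['10', '10', '7']
NONE count = 0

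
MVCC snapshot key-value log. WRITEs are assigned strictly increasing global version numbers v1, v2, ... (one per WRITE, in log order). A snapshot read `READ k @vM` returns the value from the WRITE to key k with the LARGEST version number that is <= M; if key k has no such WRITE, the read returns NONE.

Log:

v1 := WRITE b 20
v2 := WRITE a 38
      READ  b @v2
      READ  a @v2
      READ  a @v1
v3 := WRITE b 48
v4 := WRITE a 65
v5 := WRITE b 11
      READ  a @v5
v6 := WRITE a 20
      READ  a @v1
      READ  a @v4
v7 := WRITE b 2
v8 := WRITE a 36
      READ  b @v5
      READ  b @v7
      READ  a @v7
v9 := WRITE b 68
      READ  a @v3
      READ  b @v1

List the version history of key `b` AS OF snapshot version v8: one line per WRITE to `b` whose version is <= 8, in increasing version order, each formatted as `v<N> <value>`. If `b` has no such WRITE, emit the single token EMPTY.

Scan writes for key=b with version <= 8:
  v1 WRITE b 20 -> keep
  v2 WRITE a 38 -> skip
  v3 WRITE b 48 -> keep
  v4 WRITE a 65 -> skip
  v5 WRITE b 11 -> keep
  v6 WRITE a 20 -> skip
  v7 WRITE b 2 -> keep
  v8 WRITE a 36 -> skip
  v9 WRITE b 68 -> drop (> snap)
Collected: [(1, 20), (3, 48), (5, 11), (7, 2)]

Answer: v1 20
v3 48
v5 11
v7 2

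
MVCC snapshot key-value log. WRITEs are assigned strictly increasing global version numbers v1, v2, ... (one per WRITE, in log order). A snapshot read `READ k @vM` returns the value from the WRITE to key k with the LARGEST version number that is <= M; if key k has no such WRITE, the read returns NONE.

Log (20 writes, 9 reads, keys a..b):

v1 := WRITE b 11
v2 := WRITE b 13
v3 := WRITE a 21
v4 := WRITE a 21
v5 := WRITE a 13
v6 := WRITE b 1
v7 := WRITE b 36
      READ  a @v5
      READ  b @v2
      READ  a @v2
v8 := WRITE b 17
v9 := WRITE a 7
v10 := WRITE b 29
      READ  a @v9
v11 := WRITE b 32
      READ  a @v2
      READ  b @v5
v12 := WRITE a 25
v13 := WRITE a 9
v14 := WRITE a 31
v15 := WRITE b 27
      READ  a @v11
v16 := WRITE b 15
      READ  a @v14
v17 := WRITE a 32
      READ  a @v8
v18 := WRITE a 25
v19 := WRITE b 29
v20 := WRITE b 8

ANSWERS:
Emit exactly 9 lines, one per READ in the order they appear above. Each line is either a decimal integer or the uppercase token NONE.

v1: WRITE b=11  (b history now [(1, 11)])
v2: WRITE b=13  (b history now [(1, 11), (2, 13)])
v3: WRITE a=21  (a history now [(3, 21)])
v4: WRITE a=21  (a history now [(3, 21), (4, 21)])
v5: WRITE a=13  (a history now [(3, 21), (4, 21), (5, 13)])
v6: WRITE b=1  (b history now [(1, 11), (2, 13), (6, 1)])
v7: WRITE b=36  (b history now [(1, 11), (2, 13), (6, 1), (7, 36)])
READ a @v5: history=[(3, 21), (4, 21), (5, 13)] -> pick v5 -> 13
READ b @v2: history=[(1, 11), (2, 13), (6, 1), (7, 36)] -> pick v2 -> 13
READ a @v2: history=[(3, 21), (4, 21), (5, 13)] -> no version <= 2 -> NONE
v8: WRITE b=17  (b history now [(1, 11), (2, 13), (6, 1), (7, 36), (8, 17)])
v9: WRITE a=7  (a history now [(3, 21), (4, 21), (5, 13), (9, 7)])
v10: WRITE b=29  (b history now [(1, 11), (2, 13), (6, 1), (7, 36), (8, 17), (10, 29)])
READ a @v9: history=[(3, 21), (4, 21), (5, 13), (9, 7)] -> pick v9 -> 7
v11: WRITE b=32  (b history now [(1, 11), (2, 13), (6, 1), (7, 36), (8, 17), (10, 29), (11, 32)])
READ a @v2: history=[(3, 21), (4, 21), (5, 13), (9, 7)] -> no version <= 2 -> NONE
READ b @v5: history=[(1, 11), (2, 13), (6, 1), (7, 36), (8, 17), (10, 29), (11, 32)] -> pick v2 -> 13
v12: WRITE a=25  (a history now [(3, 21), (4, 21), (5, 13), (9, 7), (12, 25)])
v13: WRITE a=9  (a history now [(3, 21), (4, 21), (5, 13), (9, 7), (12, 25), (13, 9)])
v14: WRITE a=31  (a history now [(3, 21), (4, 21), (5, 13), (9, 7), (12, 25), (13, 9), (14, 31)])
v15: WRITE b=27  (b history now [(1, 11), (2, 13), (6, 1), (7, 36), (8, 17), (10, 29), (11, 32), (15, 27)])
READ a @v11: history=[(3, 21), (4, 21), (5, 13), (9, 7), (12, 25), (13, 9), (14, 31)] -> pick v9 -> 7
v16: WRITE b=15  (b history now [(1, 11), (2, 13), (6, 1), (7, 36), (8, 17), (10, 29), (11, 32), (15, 27), (16, 15)])
READ a @v14: history=[(3, 21), (4, 21), (5, 13), (9, 7), (12, 25), (13, 9), (14, 31)] -> pick v14 -> 31
v17: WRITE a=32  (a history now [(3, 21), (4, 21), (5, 13), (9, 7), (12, 25), (13, 9), (14, 31), (17, 32)])
READ a @v8: history=[(3, 21), (4, 21), (5, 13), (9, 7), (12, 25), (13, 9), (14, 31), (17, 32)] -> pick v5 -> 13
v18: WRITE a=25  (a history now [(3, 21), (4, 21), (5, 13), (9, 7), (12, 25), (13, 9), (14, 31), (17, 32), (18, 25)])
v19: WRITE b=29  (b history now [(1, 11), (2, 13), (6, 1), (7, 36), (8, 17), (10, 29), (11, 32), (15, 27), (16, 15), (19, 29)])
v20: WRITE b=8  (b history now [(1, 11), (2, 13), (6, 1), (7, 36), (8, 17), (10, 29), (11, 32), (15, 27), (16, 15), (19, 29), (20, 8)])

Answer: 13
13
NONE
7
NONE
13
7
31
13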